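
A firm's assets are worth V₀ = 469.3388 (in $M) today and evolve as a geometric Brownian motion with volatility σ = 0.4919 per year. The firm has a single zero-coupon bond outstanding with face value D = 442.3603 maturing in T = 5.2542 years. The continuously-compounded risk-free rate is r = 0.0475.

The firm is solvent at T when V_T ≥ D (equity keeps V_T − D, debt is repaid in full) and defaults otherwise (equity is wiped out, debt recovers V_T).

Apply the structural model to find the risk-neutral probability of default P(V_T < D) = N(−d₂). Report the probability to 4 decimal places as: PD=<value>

PD=0.6141

With assets at 469.3388 and a single debt payment of 442.3603 at 5.2542 years:
d₁ = [ln(V₀/D) + (r + σ²/2)T] / (σ√T)
   = [ln(469.3388/442.3603) + (0.0475 + 0.5·0.4919²)·5.2542] / (0.4919·√5.2542)
   = [0.059200 + 0.885242] / 1.127535 = 0.837617
d₂ = d₁ − σ√T = 0.837617 − 1.127535 = -0.289918
risk-neutral PD = N(−d₂) = N(0.289918) = 0.614061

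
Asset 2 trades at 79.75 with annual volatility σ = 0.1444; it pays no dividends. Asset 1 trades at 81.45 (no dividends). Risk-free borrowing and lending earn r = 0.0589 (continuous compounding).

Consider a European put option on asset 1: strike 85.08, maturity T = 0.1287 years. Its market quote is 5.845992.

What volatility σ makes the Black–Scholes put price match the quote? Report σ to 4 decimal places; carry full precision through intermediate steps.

At σ = 0.3527 the Black–Scholes value reproduces the quote:
σ√T = 0.3527·√0.1287 = 0.126530
d₁ = (ln(S/K) + (r+σ²/2)T) / (σ√T) = (ln(81.45/85.08) + (0.0589+0.3527²/2)·0.1287) / 0.126530 = (-0.043603 + 0.015585) / 0.126530 = -0.221427
d₂ = d₁ − σ√T = -0.221427 − 0.126530 = -0.347958
e^{−rT} = 0.992448
N(−d₁) = 0.587620,  N(−d₂) = 0.636064
V = K·e^{−rT}·N(−d₂) − S·N(−d₁) = 53.707648 − 47.861656 = 5.845992 (the quoted price), and the Black–Scholes price is strictly increasing in σ, so σ is unique

sigma = 0.3527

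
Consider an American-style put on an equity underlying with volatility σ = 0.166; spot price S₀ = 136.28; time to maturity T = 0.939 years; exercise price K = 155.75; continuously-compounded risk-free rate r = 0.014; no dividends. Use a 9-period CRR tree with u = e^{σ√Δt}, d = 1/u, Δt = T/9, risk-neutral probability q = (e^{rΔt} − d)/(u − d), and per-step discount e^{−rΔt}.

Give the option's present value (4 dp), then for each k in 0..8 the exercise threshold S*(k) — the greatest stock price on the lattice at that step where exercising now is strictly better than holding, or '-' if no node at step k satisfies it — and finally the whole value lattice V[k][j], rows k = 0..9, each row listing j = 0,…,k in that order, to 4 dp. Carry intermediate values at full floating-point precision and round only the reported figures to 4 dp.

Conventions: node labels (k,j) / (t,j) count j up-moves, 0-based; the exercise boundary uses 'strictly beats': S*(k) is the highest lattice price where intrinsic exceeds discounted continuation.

Δt=0.10433, u=1.05508, d=0.94779, q=0.50022, disc=e^(-rΔt)=0.99854
k=9 terminal: V=max(K-S,0) → 71.6388 62.1175 51.5183 39.7194 26.5848 11.9633 0.0000 0.0000 0.0000 0.0000
k=8: j=0 S=88.7443 intr=67.0057 cont=66.7784 V=67.0057[EX]; j=1 S=98.7901 intr=56.9599 cont=56.7326 V=56.9599[EX]; j=2 S=109.9730 intr=45.7770 cont=45.5496 V=45.7770[EX]; j=3 S=122.4219 intr=33.3281 cont=33.1008 V=33.3281[EX]; j=4 S=136.2800 intr=19.4700 cont=19.2427 V=19.4700[EX]; j=5 S=151.7068 intr=4.0432 cont=5.9703 V=5.9703[hold]; j=6 S=168.8799 intr=0.0000 cont=0.0000 V=0.0000[hold]; j=7 S=187.9971 intr=0.0000 cont=0.0000 V=0.0000[hold]; j=8 S=209.2782 intr=0.0000 cont=0.0000 V=0.0000[hold]  S*(8)=136.2800
k=7: j=0 S=93.6325 intr=62.1175 cont=61.8901 V=62.1175[EX]; j=1 S=104.2317 intr=51.5183 cont=51.2910 V=51.5183[EX]; j=2 S=116.0306 intr=39.7194 cont=39.4920 V=39.7194[EX]; j=3 S=129.1652 intr=26.5848 cont=26.3574 V=26.5848[EX]; j=4 S=143.7867 intr=11.9633 cont=12.6986 V=12.6986[hold]; j=5 S=160.0632 intr=0.0000 cont=2.9795 V=2.9795[hold]; j=6 S=178.1823 intr=0.0000 cont=0.0000 V=0.0000[hold]; j=7 S=198.3524 intr=0.0000 cont=0.0000 V=0.0000[hold]  S*(7)=129.1652
k=6: j=0 S=98.7901 intr=56.9599 cont=56.7326 V=56.9599[EX]; j=1 S=109.9730 intr=45.7770 cont=45.5496 V=45.7770[EX]; j=2 S=122.4219 intr=33.3281 cont=33.1008 V=33.3281[EX]; j=3 S=136.2800 intr=19.4700 cont=19.6099 V=19.6099[hold]; j=4 S=151.7068 intr=4.0432 cont=7.8254 V=7.8254[hold]; j=5 S=168.8799 intr=0.0000 cont=1.4869 V=1.4869[hold]; j=6 S=187.9971 intr=0.0000 cont=0.0000 V=0.0000[hold]  S*(6)=122.4219
k=5: j=0 S=104.2317 intr=51.5183 cont=51.2910 V=51.5183[EX]; j=1 S=116.0306 intr=39.7194 cont=39.4920 V=39.7194[EX]; j=2 S=129.1652 intr=26.5848 cont=26.4273 V=26.5848[EX]; j=3 S=143.7867 intr=11.9633 cont=13.6950 V=13.6950[hold]; j=4 S=160.0632 intr=0.0000 cont=4.6479 V=4.6479[hold]; j=5 S=178.1823 intr=0.0000 cont=0.7420 V=0.7420[hold]  S*(5)=129.1652
k=4: j=0 S=109.9730 intr=45.7770 cont=45.5496 V=45.7770[EX]; j=1 S=122.4219 intr=33.3281 cont=33.1008 V=33.3281[EX]; j=2 S=136.2800 intr=19.4700 cont=20.1076 V=20.1076[hold]; j=3 S=151.7068 intr=4.0432 cont=9.1561 V=9.1561[hold]; j=4 S=168.8799 intr=0.0000 cont=2.6902 V=2.6902[hold]  S*(4)=122.4219
k=3: j=0 S=116.0306 intr=39.7194 cont=39.4920 V=39.7194[EX]; j=1 S=129.1652 intr=26.5848 cont=26.6759 V=26.6759[hold]; j=2 S=143.7867 intr=11.9633 cont=14.6081 V=14.6081[hold]; j=3 S=160.0632 intr=0.0000 cont=5.9131 V=5.9131[hold]  S*(3)=116.0306
k=2: j=0 S=122.4219 intr=33.3281 cont=33.1463 V=33.3281[EX]; j=1 S=136.2800 intr=19.4700 cont=20.6092 V=20.6092[hold]; j=2 S=151.7068 intr=4.0432 cont=10.2437 V=10.2437[hold]  S*(2)=122.4219
k=1: j=0 S=129.1652 intr=26.5848 cont=26.9264 V=26.9264[hold]; j=1 S=143.7867 intr=11.9633 cont=15.4016 V=15.4016[hold]  S*(1)=-
k=0: j=0 S=136.2800 intr=19.4700 cont=21.1306 V=21.1306[hold]  S*(0)=-

price = 21.1306
boundary = - - 122.4219 116.0306 122.4219 129.1652 122.4219 129.1652 136.2800
tree:
21.1306
26.9264 15.4016
33.3281 20.6092 10.2437
39.7194 26.6759 14.6081 5.9131
45.7770 33.3281 20.1076 9.1561 2.6902
51.5183 39.7194 26.5848 13.6950 4.6479 0.7420
56.9599 45.7770 33.3281 19.6099 7.8254 1.4869 0.0000
62.1175 51.5183 39.7194 26.5848 12.6986 2.9795 0.0000 0.0000
67.0057 56.9599 45.7770 33.3281 19.4700 5.9703 0.0000 0.0000 0.0000
71.6388 62.1175 51.5183 39.7194 26.5848 11.9633 0.0000 0.0000 0.0000 0.0000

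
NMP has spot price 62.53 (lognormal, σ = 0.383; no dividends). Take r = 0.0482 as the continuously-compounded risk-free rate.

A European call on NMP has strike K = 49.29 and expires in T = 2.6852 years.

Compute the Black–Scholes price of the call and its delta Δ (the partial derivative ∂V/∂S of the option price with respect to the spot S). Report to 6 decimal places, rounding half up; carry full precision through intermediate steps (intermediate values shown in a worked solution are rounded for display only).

σ√T = 0.383·√2.6852 = 0.627606
d₁ = (ln(S/K) + (r+σ²/2)T) / (σ√T) = (ln(62.53/49.29) + (0.0482+0.383²/2)·2.6852) / 0.627606 = (0.237925 + 0.326371) / 0.627606 = 0.899125
d₂ = d₁ − σ√T = 0.899125 − 0.627606 = 0.271519
e^{−rT} = 0.878599
N(d₁) = 0.815707,  N(d₂) = 0.607004
Call price V = S·N(d₁) − K·e^{−rT}·N(d₂) = 51.006163 − 26.287013 = 24.719150
Δ = N(d₁) = 0.815707

price = 24.719150
Δ = 0.815707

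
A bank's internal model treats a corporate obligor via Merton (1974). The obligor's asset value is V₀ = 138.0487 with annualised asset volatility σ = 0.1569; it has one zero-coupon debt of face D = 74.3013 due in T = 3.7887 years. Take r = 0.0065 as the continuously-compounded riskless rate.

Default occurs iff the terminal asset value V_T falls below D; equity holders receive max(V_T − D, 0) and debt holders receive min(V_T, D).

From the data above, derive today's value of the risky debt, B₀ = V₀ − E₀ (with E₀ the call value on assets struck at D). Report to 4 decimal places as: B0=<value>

B0=72.3029

With assets at 138.0487 and a single debt payment of 74.3013 at 3.7887 years:
d₁ = [ln(V₀/D) + (r + σ²/2)T] / (σ√T)
   = [ln(138.0487/74.3013) + (0.0065 + 0.5·0.1569²)·3.7887] / (0.1569·√3.7887)
   = [0.619478 + 0.071261] / 0.305399 = 2.261757
d₂ = d₁ − σ√T = 2.261757 − 0.305399 = 1.956358
N(d₁) = 0.988144,  N(d₂) = 0.974788,  e^(−rT) = 0.975674
E₀ = V₀·N(d₁) − D·e^(−rT)·N(d₂)
   = 138.0487·0.988144 − 74.3013·0.975674·0.974788 = 65.745784
B₀ = V₀ − E₀ = 138.0487 − 65.745784 = 72.302916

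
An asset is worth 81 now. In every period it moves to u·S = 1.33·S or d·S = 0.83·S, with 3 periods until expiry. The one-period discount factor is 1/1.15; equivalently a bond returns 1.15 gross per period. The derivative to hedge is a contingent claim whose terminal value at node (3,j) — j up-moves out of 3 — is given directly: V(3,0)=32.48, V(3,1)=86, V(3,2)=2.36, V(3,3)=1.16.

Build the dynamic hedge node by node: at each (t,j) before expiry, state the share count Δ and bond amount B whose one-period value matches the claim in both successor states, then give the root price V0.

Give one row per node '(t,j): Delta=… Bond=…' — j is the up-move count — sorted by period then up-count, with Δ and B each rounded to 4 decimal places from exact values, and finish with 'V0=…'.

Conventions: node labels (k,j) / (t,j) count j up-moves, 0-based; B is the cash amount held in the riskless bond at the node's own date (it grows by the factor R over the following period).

(0,0): Delta=-0.5993 Bond=64.4927
(1,0): Delta=-0.8863 Bond=93.4657
(1,1): Delta=-0.4985 Bond=63.3108
(2,0): Delta=1.9182 Bond=-49.0115
(2,1): Delta=-1.8708 Bond=195.5151
(2,2): Delta=-0.0168 Bond=3.7843
V0=15.9533

Arbitrage-free pricing uses the up-move probability p* = (R−d)/(u−d) = 0.6400, discounting each step at R = 1.15.
Expiry values: V(3,0)=32.4800, V(3,1)=86.0000, V(3,2)=2.3600, V(3,3)=1.1600
Node (2,0) S=55.8009: V=(p*·86.0000+(1−p*)·32.4800)/1.15=58.0285; Δ=(86.0000−32.4800)/(74.2152−46.3147)=1.9182; B=V−Δ·S=-49.0115
Node (2,1) S=89.4159: V=(p*·2.3600+(1−p*)·86.0000)/1.15=28.2351; Δ=(2.3600−86.0000)/(118.9231−74.2152)=-1.8708; B=V−Δ·S=195.5151
Node (2,2) S=143.2809: V=(p*·1.1600+(1−p*)·2.3600)/1.15=1.3843; Δ=(1.1600−2.3600)/(190.5636−118.9231)=-0.0168; B=V−Δ·S=3.7843
Node (1,0) S=67.2300: V=(p*·28.2351+(1−p*)·58.0285)/1.15=33.8789; Δ=(28.2351−58.0285)/(89.4159−55.8009)=-0.8863; B=V−Δ·S=93.4657
Node (1,1) S=107.7300: V=(p*·1.3843+(1−p*)·28.2351)/1.15=9.6092; Δ=(1.3843−28.2351)/(143.2809−89.4159)=-0.4985; B=V−Δ·S=63.3108
Node (0,0) S=81.0000: V=(p*·9.6092+(1−p*)·33.8789)/1.15=15.9533; Δ=(9.6092−33.8789)/(107.7300−67.2300)=-0.5993; B=V−Δ·S=64.4927
Verification: the root portfolio costs Δ(0,0)·S0 + B(0,0) = 15.9533, matching V0.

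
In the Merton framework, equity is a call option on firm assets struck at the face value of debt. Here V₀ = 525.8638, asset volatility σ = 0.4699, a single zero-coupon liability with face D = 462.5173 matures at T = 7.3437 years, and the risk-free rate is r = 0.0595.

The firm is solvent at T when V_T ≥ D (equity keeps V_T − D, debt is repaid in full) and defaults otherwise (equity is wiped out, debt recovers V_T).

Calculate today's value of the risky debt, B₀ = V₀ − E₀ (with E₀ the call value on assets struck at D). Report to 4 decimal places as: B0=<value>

With assets at 525.8638 and a single debt payment of 462.5173 at 7.3437 years:
d₁ = [ln(V₀/D) + (r + σ²/2)T] / (σ√T)
   = [ln(525.8638/462.5173) + (0.0595 + 0.5·0.4699²)·7.3437] / (0.4699·√7.3437)
   = [0.128358 + 1.247717] / 1.273394 = 1.080635
d₂ = d₁ − σ√T = 1.080635 − 1.273394 = -0.192759
N(d₁) = 0.860070,  N(d₂) = 0.423574,  e^(−rT) = 0.646004
E₀ = V₀·N(d₁) − D·e^(−rT)·N(d₂)
   = 525.8638·0.860070 − 462.5173·0.646004·0.423574 = 325.721121
B₀ = V₀ − E₀ = 525.8638 − 325.721121 = 200.142679

B0=200.1427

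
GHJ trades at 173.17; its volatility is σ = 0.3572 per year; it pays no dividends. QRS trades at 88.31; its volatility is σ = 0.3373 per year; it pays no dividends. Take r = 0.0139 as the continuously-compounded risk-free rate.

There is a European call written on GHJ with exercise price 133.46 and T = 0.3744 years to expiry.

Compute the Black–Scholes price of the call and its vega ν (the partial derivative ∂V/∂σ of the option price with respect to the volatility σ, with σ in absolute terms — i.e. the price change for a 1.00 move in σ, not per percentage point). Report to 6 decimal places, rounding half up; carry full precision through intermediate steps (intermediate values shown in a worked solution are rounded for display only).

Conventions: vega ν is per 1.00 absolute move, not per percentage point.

price = 42.196227
ν = 17.575899

σ√T = 0.3572·√0.3744 = 0.218564
d₁ = (ln(S/K) + (r+σ²/2)T) / (σ√T) = (ln(173.17/133.46) + (0.0139+0.3572²/2)·0.3744) / 0.218564 = (0.260472 + 0.029089) / 0.218564 = 1.324833
d₂ = d₁ − σ√T = 1.324833 − 0.218564 = 1.106269
e^{−rT} = 0.994809
N(d₁) = 0.907387,  N(d₂) = 0.865695
Call price V = S·N(d₁) − K·e^{−rT}·N(d₂) = 157.132162 − 114.935936 = 42.196227
φ(d₁) = (1/√(2π))·e^{−d₁²/2} = 0.165873
ν = S·φ(d₁)·√T = 17.575899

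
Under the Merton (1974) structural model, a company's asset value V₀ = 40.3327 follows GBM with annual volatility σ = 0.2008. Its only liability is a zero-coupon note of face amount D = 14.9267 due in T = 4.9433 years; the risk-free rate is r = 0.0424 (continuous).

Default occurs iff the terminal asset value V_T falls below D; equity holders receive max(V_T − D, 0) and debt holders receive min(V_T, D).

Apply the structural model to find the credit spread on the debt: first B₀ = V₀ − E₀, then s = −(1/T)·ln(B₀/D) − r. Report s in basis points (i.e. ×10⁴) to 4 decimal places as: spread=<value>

spread=1.7348

Apply the equity-as-call identities (strike 14.9267, horizon 4.9433 years):
d₁ = [ln(V₀/D) + (r + σ²/2)T] / (σ√T)
   = [ln(40.3327/14.9267) + (0.0424 + 0.5·0.2008²)·4.9433] / (0.2008·√4.9433)
   = [0.994011 + 0.309254] / 0.446449 = 2.919179
d₂ = d₁ − σ√T = 2.919179 − 0.446449 = 2.472729
N(d₁) = 0.998245,  N(d₂) = 0.993296,  e^(−rT) = 0.810912
E₀ = V₀·N(d₁) − D·e^(−rT)·N(d₂)
   = 40.3327·0.998245 − 14.9267·0.810912·0.993296 = 28.238837
B₀ = V₀ − E₀ = 40.3327 − 28.238837 = 12.093863
spread = −(1/T)·ln(B₀/D) − r = −(1/4.9433)·ln(12.093863/14.9267) − 0.0424 = 0.00017348
in basis points: 0.00017348 × 10⁴ = 1.7348 bp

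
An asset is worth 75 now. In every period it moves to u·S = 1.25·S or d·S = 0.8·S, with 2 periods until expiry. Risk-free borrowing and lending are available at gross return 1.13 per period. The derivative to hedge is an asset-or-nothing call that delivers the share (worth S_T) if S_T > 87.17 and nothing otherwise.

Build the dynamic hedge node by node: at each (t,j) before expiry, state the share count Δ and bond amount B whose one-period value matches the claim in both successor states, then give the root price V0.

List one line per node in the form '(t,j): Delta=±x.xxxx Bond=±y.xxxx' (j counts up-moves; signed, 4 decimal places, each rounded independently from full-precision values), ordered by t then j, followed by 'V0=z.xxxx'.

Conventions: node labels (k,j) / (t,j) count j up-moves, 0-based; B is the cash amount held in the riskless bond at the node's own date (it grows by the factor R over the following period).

Risk-neutral probability p* = (R−d)/(u−d) = (1.13−0.8)/(1.25−0.8) = 0.7333.
At maturity the claim pays: V(2,0)=0.0000, V(2,1)=0.0000, V(2,2)=117.1875
Node (1,0) S=60.0000: V=(p*·0.0000+(1−p*)·0.0000)/1.13=0.0000; Δ=(0.0000−0.0000)/(75.0000−48.0000)=0.0000; B=V−Δ·S=0.0000
Node (1,1) S=93.7500: V=(p*·117.1875+(1−p*)·0.0000)/1.13=76.0509; Δ=(117.1875−0.0000)/(117.1875−75.0000)=2.7778; B=V−Δ·S=-184.3658
Node (0,0) S=75.0000: V=(p*·76.0509+(1−p*)·0.0000)/1.13=49.3546; Δ=(76.0509−0.0000)/(93.7500−60.0000)=2.2534; B=V−Δ·S=-119.6474
Check: Δ(0,0)·S0 + B(0,0) = 49.3546 = V0.

(0,0): Delta=2.2534 Bond=-119.6474
(1,0): Delta=0.0000 Bond=0.0000
(1,1): Delta=2.7778 Bond=-184.3658
V0=49.3546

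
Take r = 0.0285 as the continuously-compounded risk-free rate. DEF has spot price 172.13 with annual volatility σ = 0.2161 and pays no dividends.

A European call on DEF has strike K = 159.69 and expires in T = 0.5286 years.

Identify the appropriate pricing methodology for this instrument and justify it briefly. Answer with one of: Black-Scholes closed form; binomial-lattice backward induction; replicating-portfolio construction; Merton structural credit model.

framework: Black-Scholes closed form

Key observation: with DEF following a GBM at constant σ and r, the European call struck at 159.69 prices in closed form — nothing here needs a stepwise model or a balance sheet.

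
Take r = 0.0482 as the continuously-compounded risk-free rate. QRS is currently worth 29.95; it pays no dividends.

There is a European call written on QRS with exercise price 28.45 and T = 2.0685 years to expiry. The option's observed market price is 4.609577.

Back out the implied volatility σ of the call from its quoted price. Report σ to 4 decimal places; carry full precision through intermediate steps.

At σ = 0.1112 the Black–Scholes value reproduces the quote:
σ√T = 0.1112·√2.0685 = 0.159931
d₁ = (ln(S/K) + (r+σ²/2)T) / (σ√T) = (ln(29.95/28.45) + (0.0482+0.1112²/2)·2.0685) / 0.159931 = (0.051381 + 0.112491) / 0.159931 = 1.024641
d₂ = d₁ − σ√T = 1.024641 − 0.159931 = 0.864710
e^{−rT} = 0.905107
N(d₁) = 0.847234,  N(d₂) = 0.806401
V = S·N(d₁) − K·e^{−rT}·N(d₂) = 25.374649 − 20.765072 = 4.609577 (the quoted price), and the Black–Scholes price is strictly increasing in σ, so σ is unique

sigma = 0.1112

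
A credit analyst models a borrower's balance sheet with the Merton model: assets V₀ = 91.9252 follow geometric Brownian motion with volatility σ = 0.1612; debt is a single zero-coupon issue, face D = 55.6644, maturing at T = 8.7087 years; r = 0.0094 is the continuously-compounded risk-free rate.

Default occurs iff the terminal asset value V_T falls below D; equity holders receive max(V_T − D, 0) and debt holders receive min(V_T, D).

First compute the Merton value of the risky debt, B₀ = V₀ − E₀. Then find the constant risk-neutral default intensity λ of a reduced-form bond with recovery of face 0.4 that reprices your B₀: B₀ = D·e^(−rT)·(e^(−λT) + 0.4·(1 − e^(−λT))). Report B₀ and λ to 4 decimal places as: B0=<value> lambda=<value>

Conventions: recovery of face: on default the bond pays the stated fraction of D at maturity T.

B0=49.5872 lambda=0.0065

Equity is a call on the firm's assets struck at D = 55.6644:
d₁ = [ln(V₀/D) + (r + σ²/2)T] / (σ√T)
   = [ln(91.9252/55.6644) + (0.0094 + 0.5·0.1612²)·8.7087] / (0.1612·√8.7087)
   = [0.501634 + 0.195011] / 0.475709 = 1.464436
d₂ = d₁ − σ√T = 1.464436 − 0.475709 = 0.988727
N(d₁) = 0.928463,  N(d₂) = 0.838602,  e^(−rT) = 0.921399
E₀ = V₀·N(d₁) − D·e^(−rT)·N(d₂)
   = 91.9252·0.928463 − 55.6644·0.921399·0.838602 = 42.337956
B₀ = V₀ − E₀ = 91.9252 − 42.337956 = 49.587244
e^(−λT) = (B₀·e^(rT)/D − 0.4)/(1 − 0.4) = (49.5872·1.085306/55.6644 − 0.4)/0.6 = 0.94469461
λ = −ln(0.94469461)/8.7087 = 0.006533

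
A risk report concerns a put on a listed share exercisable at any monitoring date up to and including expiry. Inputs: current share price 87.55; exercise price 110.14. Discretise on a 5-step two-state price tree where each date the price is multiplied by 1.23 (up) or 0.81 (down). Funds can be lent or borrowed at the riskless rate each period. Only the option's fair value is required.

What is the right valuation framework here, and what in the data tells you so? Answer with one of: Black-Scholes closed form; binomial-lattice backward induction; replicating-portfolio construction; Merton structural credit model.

Key observation: the defining feature is the embedded early-exercise option across 5 discrete dates on the spot-87.55 tree; pricing the strike-110.14 put means working backward with an exercise test at every node.

framework: binomial-lattice backward induction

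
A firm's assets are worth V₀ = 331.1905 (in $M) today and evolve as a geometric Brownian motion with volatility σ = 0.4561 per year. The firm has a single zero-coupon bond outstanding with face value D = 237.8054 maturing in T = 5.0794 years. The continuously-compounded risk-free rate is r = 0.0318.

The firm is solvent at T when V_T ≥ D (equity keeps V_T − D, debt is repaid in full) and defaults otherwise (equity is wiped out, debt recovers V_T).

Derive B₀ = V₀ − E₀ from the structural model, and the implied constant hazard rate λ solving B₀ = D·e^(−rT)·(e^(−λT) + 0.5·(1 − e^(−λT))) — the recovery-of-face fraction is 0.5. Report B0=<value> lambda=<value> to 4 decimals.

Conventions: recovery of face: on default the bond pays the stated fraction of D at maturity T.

B0=151.4563 lambda=0.1376

Work the structural quantities from V₀ = 331.1905 against face 237.8054:
d₁ = [ln(V₀/D) + (r + σ²/2)T] / (σ√T)
   = [ln(331.1905/237.8054) + (0.0318 + 0.5·0.4561²)·5.0794] / (0.4561·√5.0794)
   = [0.331241 + 0.689852] / 1.027936 = 0.993342
d₂ = d₁ − σ√T = 0.993342 − 1.027936 = -0.034594
N(d₁) = 0.839728,  N(d₂) = 0.486202,  e^(−rT) = 0.850845
E₀ = V₀·N(d₁) − D·e^(−rT)·N(d₂)
   = 331.1905·0.839728 − 237.8054·0.850845·0.486202 = 179.734160
B₀ = V₀ − E₀ = 331.1905 − 179.734160 = 151.456340
e^(−λT) = (B₀·e^(rT)/D − 0.5)/(1 − 0.5) = (151.4563·1.175302/237.8054 − 0.5)/0.5 = 0.49708000
λ = −ln(0.49708000)/5.0794 = 0.137616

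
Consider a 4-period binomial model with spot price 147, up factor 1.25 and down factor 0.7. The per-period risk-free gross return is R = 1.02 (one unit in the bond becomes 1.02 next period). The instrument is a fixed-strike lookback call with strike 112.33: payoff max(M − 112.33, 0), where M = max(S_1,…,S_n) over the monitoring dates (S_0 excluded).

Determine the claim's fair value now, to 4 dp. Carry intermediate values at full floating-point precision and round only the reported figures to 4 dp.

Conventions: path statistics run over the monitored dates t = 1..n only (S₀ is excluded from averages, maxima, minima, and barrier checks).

Under the martingale measure an up-move has probability p* = 0.5818; value the claim as the probability-weighted average of per-path payoffs, discounted 4 periods at R = 1.02.
Enumerate all 2^4 = 16 price paths (U = up ×1.25, D = down ×0.7); each path with k up-moves has probability p*^k·(1−p*)^(4−k).
DDDD: M=102.9000, payoff=0.0000, prob=0.030582
UDDD: M=183.7500, payoff=71.4200, prob=0.042548
DUDD: M=128.6250, payoff=16.2950, prob=0.042548
UUDD: M=229.6875, payoff=117.3575, prob=0.059198
DDUD: M=102.9000, payoff=0.0000, prob=0.042548
UDUD: M=183.7500, payoff=71.4200, prob=0.059198
DUUD: M=160.7812, payoff=48.4513, prob=0.059198
UUUD: M=287.1094, payoff=174.7794, prob=0.082362
DDDU: M=102.9000, payoff=0.0000, prob=0.042548
UDDU: M=183.7500, payoff=71.4200, prob=0.059198
DUDU: M=128.6250, payoff=16.2950, prob=0.059198
UUDU: M=229.6875, payoff=117.3575, prob=0.082362
DDUU: M=112.5469, payoff=0.2169, prob=0.059198
UDUU: M=200.9766, payoff=88.6466, prob=0.082362
DUUU: M=200.9766, payoff=88.6466, prob=0.082362
UUUU: M=358.8867, payoff=246.5567, prob=0.114591
Price = Σ prob·payoff / R^4 = 89.897189 / 1.082432 = 83.0511

price = 83.0511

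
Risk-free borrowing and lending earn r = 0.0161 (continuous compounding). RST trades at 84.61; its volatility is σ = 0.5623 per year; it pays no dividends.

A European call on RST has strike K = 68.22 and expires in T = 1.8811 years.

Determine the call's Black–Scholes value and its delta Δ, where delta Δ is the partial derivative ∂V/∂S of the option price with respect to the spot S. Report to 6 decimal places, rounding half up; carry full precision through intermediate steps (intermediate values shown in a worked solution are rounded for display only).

σ√T = 0.5623·√1.8811 = 0.771212
d₁ = (ln(S/K) + (r+σ²/2)T) / (σ√T) = (ln(84.61/68.22) + (0.0161+0.5623²/2)·1.8811) / 0.771212 = (0.215315 + 0.327670) / 0.771212 = 0.704066
d₂ = d₁ − σ√T = 0.704066 − 0.771212 = -0.067146
e^{−rT} = 0.970168
N(d₁) = 0.759304,  N(d₂) = 0.473233
Call price V = S·N(d₁) − K·e^{−rT}·N(d₂) = 64.244734 − 31.320850 = 32.923884
Δ = N(d₁) = 0.759304

price = 32.923884
Δ = 0.759304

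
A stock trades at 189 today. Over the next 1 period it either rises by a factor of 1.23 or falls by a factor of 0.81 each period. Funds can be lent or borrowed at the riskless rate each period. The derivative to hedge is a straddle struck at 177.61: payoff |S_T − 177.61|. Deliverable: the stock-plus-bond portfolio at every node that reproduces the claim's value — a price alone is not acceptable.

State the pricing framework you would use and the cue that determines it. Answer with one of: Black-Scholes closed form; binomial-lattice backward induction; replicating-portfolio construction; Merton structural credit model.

Key observation: the task asks for the hedge itself — share and bond holdings at every node of the 1-period tree on spot 189 with factors 1.23/0.81 — which is exactly what the replicating-portfolio construction produces.

framework: replicating-portfolio construction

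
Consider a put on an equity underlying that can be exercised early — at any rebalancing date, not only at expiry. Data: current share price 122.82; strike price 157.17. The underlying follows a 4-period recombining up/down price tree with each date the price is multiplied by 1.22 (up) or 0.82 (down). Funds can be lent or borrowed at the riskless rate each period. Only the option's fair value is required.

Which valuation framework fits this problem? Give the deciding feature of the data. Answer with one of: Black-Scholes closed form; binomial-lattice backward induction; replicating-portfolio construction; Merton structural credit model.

Key observation: early exercise of the strike-157.17 put must be checked at each of the 4 dates (spot 122.82), which forces a node-by-node comparison of intrinsic and continuation value backward from expiry.

framework: binomial-lattice backward induction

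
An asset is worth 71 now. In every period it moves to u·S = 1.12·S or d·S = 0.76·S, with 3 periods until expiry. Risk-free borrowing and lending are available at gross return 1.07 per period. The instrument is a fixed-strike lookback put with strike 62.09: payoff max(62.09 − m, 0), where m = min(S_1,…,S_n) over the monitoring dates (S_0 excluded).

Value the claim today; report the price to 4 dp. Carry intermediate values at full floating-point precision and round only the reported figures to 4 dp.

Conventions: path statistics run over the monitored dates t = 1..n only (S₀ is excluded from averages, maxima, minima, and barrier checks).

price = 1.6143

Risk-neutral up-probability p* = (R−d)/(u−d) = (1.07−0.76)/(1.12−0.76) = 0.8611; the claim prices as the p*-weighted sum of path payoffs discounted by R^3.
Enumerate all 2^3 = 8 price paths (U = up ×1.12, D = down ×0.76); each path with k up-moves has probability p*^k·(1−p*)^(3−k).
DDD: m=31.1673, payoff=30.9227, prob=0.002679
UDD: m=45.9308, payoff=16.1592, prob=0.016611
DUD: m=45.9308, payoff=16.1592, prob=0.016611
UUD: m=67.6874, payoff=0.0000, prob=0.102988
DDU: m=41.0096, payoff=21.0804, prob=0.016611
UDU: m=60.4352, payoff=1.6548, prob=0.102988
DUU: m=53.9600, payoff=8.1300, prob=0.102988
UUU: m=79.5200, payoff=0.0000, prob=0.638525
Price = Σ prob·payoff / R^3 = 1.977569 / 1.225043 = 1.6143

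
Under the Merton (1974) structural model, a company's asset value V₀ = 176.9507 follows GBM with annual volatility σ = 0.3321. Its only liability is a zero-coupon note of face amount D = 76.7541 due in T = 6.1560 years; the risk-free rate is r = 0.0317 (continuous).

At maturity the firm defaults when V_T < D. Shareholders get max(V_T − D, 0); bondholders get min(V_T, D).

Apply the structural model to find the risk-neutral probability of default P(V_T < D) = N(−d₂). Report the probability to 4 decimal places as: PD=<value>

PD=0.2009

With assets at 176.9507 and a single debt payment of 76.7541 at 6.1560 years:
d₁ = [ln(V₀/D) + (r + σ²/2)T] / (σ√T)
   = [ln(176.9507/76.7541) + (0.0317 + 0.5·0.3321²)·6.1560] / (0.3321·√6.1560)
   = [0.835264 + 0.534619] / 0.823983 = 1.662514
d₂ = d₁ − σ√T = 1.662514 − 0.823983 = 0.838532
risk-neutral PD = N(−d₂) = N(-0.838532) = 0.200866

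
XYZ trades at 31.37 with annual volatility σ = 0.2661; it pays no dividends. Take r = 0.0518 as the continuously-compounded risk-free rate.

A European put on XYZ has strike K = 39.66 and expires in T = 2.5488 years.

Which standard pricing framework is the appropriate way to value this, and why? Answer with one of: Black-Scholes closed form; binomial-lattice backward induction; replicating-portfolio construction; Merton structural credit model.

Key observation: everything needed for the exact continuous-time valuation of the European put on XYZ (strike 39.66) is given, and no feature rules the closed form out.

framework: Black-Scholes closed form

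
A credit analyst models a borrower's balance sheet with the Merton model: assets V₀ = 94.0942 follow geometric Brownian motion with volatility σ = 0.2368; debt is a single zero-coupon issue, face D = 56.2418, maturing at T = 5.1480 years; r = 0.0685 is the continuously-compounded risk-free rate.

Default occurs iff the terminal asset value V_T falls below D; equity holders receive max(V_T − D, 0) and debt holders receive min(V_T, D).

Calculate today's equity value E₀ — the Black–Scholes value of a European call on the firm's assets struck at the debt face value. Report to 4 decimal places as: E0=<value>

E0=55.2828

Apply the equity-as-call identities (strike 56.2418, horizon 5.1480 years):
d₁ = [ln(V₀/D) + (r + σ²/2)T] / (σ√T)
   = [ln(94.0942/56.2418) + (0.0685 + 0.5·0.2368²)·5.1480] / (0.2368·√5.1480)
   = [0.514636 + 0.496973] / 0.537280 = 1.882833
d₂ = d₁ − σ√T = 1.882833 − 0.537280 = 1.345553
N(d₁) = 0.970139,  N(d₂) = 0.910777,  e^(−rT) = 0.702832
E₀ = V₀·N(d₁) − D·e^(−rT)·N(d₂)
   = 94.0942·0.970139 − 56.2418·0.702832·0.910777 = 55.282762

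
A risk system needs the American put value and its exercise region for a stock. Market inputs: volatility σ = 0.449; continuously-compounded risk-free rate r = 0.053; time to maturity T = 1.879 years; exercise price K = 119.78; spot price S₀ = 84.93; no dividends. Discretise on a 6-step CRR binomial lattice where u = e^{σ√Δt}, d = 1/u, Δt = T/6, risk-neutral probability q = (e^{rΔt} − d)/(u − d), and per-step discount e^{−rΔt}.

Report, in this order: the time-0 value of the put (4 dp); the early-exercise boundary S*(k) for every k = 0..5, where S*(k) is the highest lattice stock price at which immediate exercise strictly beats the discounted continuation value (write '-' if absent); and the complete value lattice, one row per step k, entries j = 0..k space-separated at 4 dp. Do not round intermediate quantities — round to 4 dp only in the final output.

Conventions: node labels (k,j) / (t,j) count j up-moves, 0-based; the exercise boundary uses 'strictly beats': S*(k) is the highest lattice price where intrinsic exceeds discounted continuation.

price = 40.4096
boundary = - 66.0599 51.3824 66.0599 51.3824 66.0599
tree:
40.4096
53.7201 26.8655
68.3976 38.7689 14.4234
79.8140 53.7201 23.3198 4.9233
88.6938 68.3976 36.3769 9.4530 0.0000
95.6007 79.8140 53.7201 18.1504 0.0000 0.0000
100.9730 88.6938 68.3976 34.8500 0.0000 0.0000 0.0000

Δt=0.31317  u=1.28565  d=0.77782  q=0.47047  discount=0.98354
step 6 (expiry): payoffs max(K−S,0) = 100.9730 88.6938 68.3976 34.8500 0.0000 0.0000 0.0000
step 5: (k=5,j=0): S=24.1793, K−S=95.6007, hold=93.6290 ⇒ V=95.6007 exercise | (k=5,j=1): S=39.9660, K−S=79.8140, hold=77.8423 ⇒ V=79.8140 exercise | (k=5,j=2): S=66.0599, K−S=53.7201, hold=51.7485 ⇒ V=53.7201 exercise | (k=5,j=3): S=109.1905, K−S=10.5895, hold=18.1504 ⇒ V=18.1504 continue | (k=5,j=4): S=180.4811, K−S=0.0000, hold=0.0000 ⇒ V=0.0000 continue | (k=5,j=5): S=298.3175, K−S=0.0000, hold=0.0000 ⇒ V=0.0000 continue  boundary S*=66.0599
step 4: (k=4,j=0): S=31.0862, K−S=88.6938, hold=86.7222 ⇒ V=88.6938 exercise | (k=4,j=1): S=51.3824, K−S=68.3976, hold=66.4260 ⇒ V=68.3976 exercise | (k=4,j=2): S=84.9300, K−S=34.8500, hold=36.3769 ⇒ V=36.3769 continue | (k=4,j=3): S=140.3810, K−S=0.0000, hold=9.4530 ⇒ V=9.4530 continue | (k=4,j=4): S=232.0359, K−S=0.0000, hold=0.0000 ⇒ V=0.0000 continue  boundary S*=51.3824
step 3: (k=3,j=0): S=39.9660, K−S=79.8140, hold=77.8423 ⇒ V=79.8140 exercise | (k=3,j=1): S=66.0599, K−S=53.7201, hold=52.4550 ⇒ V=53.7201 exercise | (k=3,j=2): S=109.1905, K−S=10.5895, hold=23.3198 ⇒ V=23.3198 continue | (k=3,j=3): S=180.4811, K−S=0.0000, hold=4.9233 ⇒ V=4.9233 continue  boundary S*=66.0599
step 2: (k=2,j=0): S=51.3824, K−S=68.3976, hold=66.4260 ⇒ V=68.3976 exercise | (k=2,j=1): S=84.9300, K−S=34.8500, hold=38.7689 ⇒ V=38.7689 continue | (k=2,j=2): S=140.3810, K−S=0.0000, hold=14.4234 ⇒ V=14.4234 continue  boundary S*=51.3824
step 1: (k=1,j=0): S=66.0599, K−S=53.7201, hold=53.5618 ⇒ V=53.7201 exercise | (k=1,j=1): S=109.1905, K−S=10.5895, hold=26.8655 ⇒ V=26.8655 continue  boundary S*=66.0599
step 0: (k=0,j=0): S=84.9300, K−S=34.8500, hold=40.4096 ⇒ V=40.4096 continue  boundary S*=-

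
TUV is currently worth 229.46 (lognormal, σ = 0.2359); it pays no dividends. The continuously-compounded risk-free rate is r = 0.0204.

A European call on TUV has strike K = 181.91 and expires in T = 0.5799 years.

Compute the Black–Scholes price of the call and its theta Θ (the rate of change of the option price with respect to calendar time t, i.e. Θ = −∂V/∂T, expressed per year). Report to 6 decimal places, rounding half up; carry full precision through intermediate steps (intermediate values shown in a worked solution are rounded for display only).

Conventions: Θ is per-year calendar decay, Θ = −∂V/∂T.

σ√T = 0.2359·√0.5799 = 0.179641
d₁ = (ln(S/K) + (r+σ²/2)T) / (σ√T) = (ln(229.46/181.91) + (0.0204+0.2359²/2)·0.5799) / 0.179641 = (0.232217 + 0.027965) / 0.179641 = 1.448347
d₂ = d₁ − σ√T = 1.448347 − 0.179641 = 1.268707
e^{−rT} = 0.988240
N(d₁) = 0.926240,  N(d₂) = 0.897727
Call price V = S·N(d₁) − K·e^{−rT}·N(d₂) = 212.535040 − 161.385034 = 51.150006
φ(d₁) = (1/√(2π))·e^{−d₁²/2} = 0.139765
Θ = −S·φ(d₁)·σ/(2√T) − r·K·e^{−rT}·N(d₂) = −4.967369 − 3.292255 = -8.259624

price = 51.150006
Θ = -8.259624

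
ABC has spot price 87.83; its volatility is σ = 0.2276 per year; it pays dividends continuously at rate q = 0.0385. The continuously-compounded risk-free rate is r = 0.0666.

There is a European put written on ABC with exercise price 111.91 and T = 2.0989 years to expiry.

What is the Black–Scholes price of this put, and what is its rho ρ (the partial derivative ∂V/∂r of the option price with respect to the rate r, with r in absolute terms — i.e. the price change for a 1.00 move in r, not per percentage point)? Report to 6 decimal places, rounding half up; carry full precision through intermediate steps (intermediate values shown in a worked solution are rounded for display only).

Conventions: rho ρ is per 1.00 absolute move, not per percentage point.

σ√T = 0.2276·√2.0989 = 0.329737
d₁ = (ln(S/K) + (r−q+σ²/2)T) / (σ√T) = (ln(87.83/111.91) + (0.0666−0.0385+0.2276²/2)·2.0989) / 0.329737 = (-0.242292 + 0.113342) / 0.329737 = -0.391067
d₂ = d₁ − σ√T = -0.391067 − 0.329737 = -0.720804
e^{−rT} = 0.869544
e^{−qT} = 0.922371
N(−d₁) = 0.652126,  N(−d₂) = 0.764485
Put price V = K·e^{−rT}·N(−d₂) − S·e^{−qT}·N(−d₁) = 74.392523 − 52.829948 = 21.562575
ρ = −K·T·e^{−rT}·N(−d₂) = -156.142466

price = 21.562575
ρ = -156.142466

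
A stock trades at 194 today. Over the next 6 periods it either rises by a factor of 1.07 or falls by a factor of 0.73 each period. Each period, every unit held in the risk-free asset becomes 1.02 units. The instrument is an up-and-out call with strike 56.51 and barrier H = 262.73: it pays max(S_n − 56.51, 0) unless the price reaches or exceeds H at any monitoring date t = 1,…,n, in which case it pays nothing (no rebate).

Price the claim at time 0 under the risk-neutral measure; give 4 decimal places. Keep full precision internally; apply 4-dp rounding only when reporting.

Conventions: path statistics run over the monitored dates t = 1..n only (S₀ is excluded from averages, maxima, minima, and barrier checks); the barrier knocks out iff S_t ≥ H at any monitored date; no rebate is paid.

price = 55.2240

Set p* = 0.8529 (from d < R < u); the path-dependent value is the discounted p*-expectation over all price paths.
Enumerate all 2^6 = 64 price paths (U = up ×1.07, D = down ×0.73); each path with k up-moves has probability p*^k·(1−p*)^(6−k).
DDDDDD: M=141.6200, payoff=0.0000, prob=0.000010
UDDDDD: M=207.5800, payoff=0.0000, prob=0.000059
DUDDDD: M=151.5334, payoff=0.0000, prob=0.000059
UUDDDD: M=222.1106, payoff=6.5655, prob=0.000340
DDUDDD: M=141.6200, payoff=0.0000, prob=0.000059
UDUDDD: M=207.5800, payoff=6.5655, prob=0.000340
DUUDDD: M=162.1407, payoff=6.5655, prob=0.000340
UUUDDD: M=237.6583, payoff=35.9431, prob=0.001973
DDDUDD: M=141.6200, payoff=0.0000, prob=0.000059
UDDUDD: M=207.5800, payoff=6.5655, prob=0.000340
DUDUDD: M=151.5334, payoff=6.5655, prob=0.000340
UUDUDD: M=222.1106, payoff=35.9431, prob=0.001973
DDUUDD: M=141.6200, payoff=6.5655, prob=0.000340
UDUUDD: M=207.5800, payoff=35.9431, prob=0.001973
DUUUDD: M=173.4906, payoff=35.9431, prob=0.001973
UUUUDD: M=254.2944, payoff=79.0035, prob=0.011446
DDDDUD: M=141.6200, payoff=0.0000, prob=0.000059
UDDDUD: M=207.5800, payoff=6.5655, prob=0.000340
DUDDUD: M=151.5334, payoff=6.5655, prob=0.000340
UUDDUD: M=222.1106, payoff=35.9431, prob=0.001973
DDUDUD: M=141.6200, payoff=6.5655, prob=0.000340
UDUDUD: M=207.5800, payoff=35.9431, prob=0.001973
DUUDUD: M=162.1407, payoff=35.9431, prob=0.001973
UUUDUD: M=237.6583, payoff=79.0035, prob=0.011446
DDDUUD: M=141.6200, payoff=6.5655, prob=0.000340
UDDUUD: M=207.5800, payoff=35.9431, prob=0.001973
DUDUUD: M=151.5334, payoff=35.9431, prob=0.001973
UUDUUD: M=222.1106, payoff=79.0035, prob=0.011446
DDUUUD: M=141.6200, payoff=35.9431, prob=0.001973
UDUUUD: M=207.5800, payoff=79.0035, prob=0.011446
DUUUUD: M=185.6349, payoff=79.0035, prob=0.011446
UUUUUD: M=272.0950, payoff=0.0000, prob=0.066388
DDDDDU: M=141.6200, payoff=0.0000, prob=0.000059
UDDDDU: M=207.5800, payoff=6.5655, prob=0.000340
DUDDDU: M=151.5334, payoff=6.5655, prob=0.000340
UUDDDU: M=222.1106, payoff=35.9431, prob=0.001973
DDUDDU: M=141.6200, payoff=6.5655, prob=0.000340
UDUDDU: M=207.5800, payoff=35.9431, prob=0.001973
DUUDDU: M=162.1407, payoff=35.9431, prob=0.001973
UUUDDU: M=237.6583, payoff=79.0035, prob=0.011446
DDDUDU: M=141.6200, payoff=6.5655, prob=0.000340
UDDUDU: M=207.5800, payoff=35.9431, prob=0.001973
DUDUDU: M=151.5334, payoff=35.9431, prob=0.001973
UUDUDU: M=222.1106, payoff=79.0035, prob=0.011446
DDUUDU: M=141.6200, payoff=35.9431, prob=0.001973
UDUUDU: M=207.5800, payoff=79.0035, prob=0.011446
DUUUDU: M=173.4906, payoff=79.0035, prob=0.011446
UUUUDU: M=254.2944, payoff=142.1194, prob=0.066388
DDDDUU: M=141.6200, payoff=6.5655, prob=0.000340
UDDDUU: M=207.5800, payoff=35.9431, prob=0.001973
DUDDUU: M=151.5334, payoff=35.9431, prob=0.001973
UUDDUU: M=222.1106, payoff=79.0035, prob=0.011446
DDUDUU: M=141.6200, payoff=35.9431, prob=0.001973
UDUDUU: M=207.5800, payoff=79.0035, prob=0.011446
DUUDUU: M=162.1407, payoff=79.0035, prob=0.011446
UUUDUU: M=237.6583, payoff=142.1194, prob=0.066388
DDDUUU: M=141.6200, payoff=35.9431, prob=0.001973
UDDUUU: M=207.5800, payoff=79.0035, prob=0.011446
DUDUUU: M=151.5334, payoff=79.0035, prob=0.011446
UUDUUU: M=222.1106, payoff=142.1194, prob=0.066388
DDUUUU: M=141.6200, payoff=79.0035, prob=0.011446
UDUUUU: M=207.5800, payoff=142.1194, prob=0.066388
DUUUUU: M=198.6294, payoff=142.1194, prob=0.066388
UUUUUU: M=291.1417, payoff=0.0000, prob=0.385048
Price = Σ prob·payoff / R^6 = 62.191192 / 1.126162 = 55.2240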